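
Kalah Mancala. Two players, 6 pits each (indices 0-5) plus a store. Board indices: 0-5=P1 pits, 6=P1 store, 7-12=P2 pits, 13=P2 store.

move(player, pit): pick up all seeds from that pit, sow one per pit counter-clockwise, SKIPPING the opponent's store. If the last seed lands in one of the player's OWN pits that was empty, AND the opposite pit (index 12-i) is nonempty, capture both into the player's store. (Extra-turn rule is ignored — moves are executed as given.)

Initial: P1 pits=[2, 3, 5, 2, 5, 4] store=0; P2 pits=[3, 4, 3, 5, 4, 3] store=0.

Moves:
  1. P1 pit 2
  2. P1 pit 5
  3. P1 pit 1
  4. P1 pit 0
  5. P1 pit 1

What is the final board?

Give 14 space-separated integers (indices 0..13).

Answer: 0 0 3 4 7 0 2 5 5 4 6 4 3 0

Derivation:
Move 1: P1 pit2 -> P1=[2,3,0,3,6,5](1) P2=[4,4,3,5,4,3](0)
Move 2: P1 pit5 -> P1=[2,3,0,3,6,0](2) P2=[5,5,4,6,4,3](0)
Move 3: P1 pit1 -> P1=[2,0,1,4,7,0](2) P2=[5,5,4,6,4,3](0)
Move 4: P1 pit0 -> P1=[0,1,2,4,7,0](2) P2=[5,5,4,6,4,3](0)
Move 5: P1 pit1 -> P1=[0,0,3,4,7,0](2) P2=[5,5,4,6,4,3](0)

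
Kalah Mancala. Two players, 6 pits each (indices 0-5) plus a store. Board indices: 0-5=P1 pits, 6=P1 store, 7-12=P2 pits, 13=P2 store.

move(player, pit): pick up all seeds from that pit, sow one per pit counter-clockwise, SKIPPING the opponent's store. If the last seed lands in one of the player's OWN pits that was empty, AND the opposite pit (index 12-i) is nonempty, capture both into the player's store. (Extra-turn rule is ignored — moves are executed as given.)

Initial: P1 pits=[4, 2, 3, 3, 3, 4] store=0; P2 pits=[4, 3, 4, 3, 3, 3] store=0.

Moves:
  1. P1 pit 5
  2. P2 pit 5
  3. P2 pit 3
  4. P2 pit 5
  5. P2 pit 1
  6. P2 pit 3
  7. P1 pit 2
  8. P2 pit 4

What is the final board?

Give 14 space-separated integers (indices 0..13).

Move 1: P1 pit5 -> P1=[4,2,3,3,3,0](1) P2=[5,4,5,3,3,3](0)
Move 2: P2 pit5 -> P1=[5,3,3,3,3,0](1) P2=[5,4,5,3,3,0](1)
Move 3: P2 pit3 -> P1=[5,3,3,3,3,0](1) P2=[5,4,5,0,4,1](2)
Move 4: P2 pit5 -> P1=[5,3,3,3,3,0](1) P2=[5,4,5,0,4,0](3)
Move 5: P2 pit1 -> P1=[0,3,3,3,3,0](1) P2=[5,0,6,1,5,0](9)
Move 6: P2 pit3 -> P1=[0,3,3,3,3,0](1) P2=[5,0,6,0,6,0](9)
Move 7: P1 pit2 -> P1=[0,3,0,4,4,0](7) P2=[0,0,6,0,6,0](9)
Move 8: P2 pit4 -> P1=[1,4,1,5,4,0](7) P2=[0,0,6,0,0,1](10)

Answer: 1 4 1 5 4 0 7 0 0 6 0 0 1 10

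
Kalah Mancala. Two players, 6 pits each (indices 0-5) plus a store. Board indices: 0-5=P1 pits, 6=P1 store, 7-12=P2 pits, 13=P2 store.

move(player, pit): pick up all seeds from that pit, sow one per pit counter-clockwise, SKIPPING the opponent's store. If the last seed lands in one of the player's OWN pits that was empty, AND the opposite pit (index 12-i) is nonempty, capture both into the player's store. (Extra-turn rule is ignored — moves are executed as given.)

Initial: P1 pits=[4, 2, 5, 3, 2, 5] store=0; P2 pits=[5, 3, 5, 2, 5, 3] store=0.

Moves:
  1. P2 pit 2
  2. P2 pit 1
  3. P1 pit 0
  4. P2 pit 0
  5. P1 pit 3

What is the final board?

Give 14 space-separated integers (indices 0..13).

Answer: 0 3 6 0 4 7 1 1 1 2 5 8 5 1

Derivation:
Move 1: P2 pit2 -> P1=[5,2,5,3,2,5](0) P2=[5,3,0,3,6,4](1)
Move 2: P2 pit1 -> P1=[5,2,5,3,2,5](0) P2=[5,0,1,4,7,4](1)
Move 3: P1 pit0 -> P1=[0,3,6,4,3,6](0) P2=[5,0,1,4,7,4](1)
Move 4: P2 pit0 -> P1=[0,3,6,4,3,6](0) P2=[0,1,2,5,8,5](1)
Move 5: P1 pit3 -> P1=[0,3,6,0,4,7](1) P2=[1,1,2,5,8,5](1)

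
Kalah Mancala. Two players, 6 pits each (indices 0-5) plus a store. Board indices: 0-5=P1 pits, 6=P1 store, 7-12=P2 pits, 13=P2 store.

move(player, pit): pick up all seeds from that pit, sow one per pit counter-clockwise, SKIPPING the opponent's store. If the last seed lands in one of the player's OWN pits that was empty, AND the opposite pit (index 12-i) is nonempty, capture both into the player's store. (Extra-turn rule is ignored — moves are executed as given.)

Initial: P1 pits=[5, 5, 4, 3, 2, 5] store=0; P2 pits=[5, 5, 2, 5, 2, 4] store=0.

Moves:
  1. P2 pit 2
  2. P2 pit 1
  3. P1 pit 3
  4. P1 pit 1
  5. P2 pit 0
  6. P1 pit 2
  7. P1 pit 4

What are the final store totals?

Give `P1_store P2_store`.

Move 1: P2 pit2 -> P1=[5,5,4,3,2,5](0) P2=[5,5,0,6,3,4](0)
Move 2: P2 pit1 -> P1=[5,5,4,3,2,5](0) P2=[5,0,1,7,4,5](1)
Move 3: P1 pit3 -> P1=[5,5,4,0,3,6](1) P2=[5,0,1,7,4,5](1)
Move 4: P1 pit1 -> P1=[5,0,5,1,4,7](2) P2=[5,0,1,7,4,5](1)
Move 5: P2 pit0 -> P1=[5,0,5,1,4,7](2) P2=[0,1,2,8,5,6](1)
Move 6: P1 pit2 -> P1=[5,0,0,2,5,8](3) P2=[1,1,2,8,5,6](1)
Move 7: P1 pit4 -> P1=[5,0,0,2,0,9](4) P2=[2,2,3,8,5,6](1)

Answer: 4 1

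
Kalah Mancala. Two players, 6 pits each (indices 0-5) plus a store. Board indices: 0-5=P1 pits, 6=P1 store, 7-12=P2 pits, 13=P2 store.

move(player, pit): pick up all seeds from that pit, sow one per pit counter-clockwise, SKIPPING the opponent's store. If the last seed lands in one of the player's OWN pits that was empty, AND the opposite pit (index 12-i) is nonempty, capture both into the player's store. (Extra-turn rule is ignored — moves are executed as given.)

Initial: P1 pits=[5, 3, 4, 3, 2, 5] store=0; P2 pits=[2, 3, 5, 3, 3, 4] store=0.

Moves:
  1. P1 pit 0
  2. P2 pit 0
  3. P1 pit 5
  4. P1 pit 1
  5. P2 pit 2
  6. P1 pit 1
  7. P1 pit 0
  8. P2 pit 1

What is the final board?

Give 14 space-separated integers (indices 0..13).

Answer: 0 0 8 5 4 0 9 0 0 1 6 1 6 2

Derivation:
Move 1: P1 pit0 -> P1=[0,4,5,4,3,6](0) P2=[2,3,5,3,3,4](0)
Move 2: P2 pit0 -> P1=[0,4,5,4,3,6](0) P2=[0,4,6,3,3,4](0)
Move 3: P1 pit5 -> P1=[0,4,5,4,3,0](1) P2=[1,5,7,4,4,4](0)
Move 4: P1 pit1 -> P1=[0,0,6,5,4,0](3) P2=[0,5,7,4,4,4](0)
Move 5: P2 pit2 -> P1=[1,1,7,5,4,0](3) P2=[0,5,0,5,5,5](1)
Move 6: P1 pit1 -> P1=[1,0,8,5,4,0](3) P2=[0,5,0,5,5,5](1)
Move 7: P1 pit0 -> P1=[0,0,8,5,4,0](9) P2=[0,5,0,5,0,5](1)
Move 8: P2 pit1 -> P1=[0,0,8,5,4,0](9) P2=[0,0,1,6,1,6](2)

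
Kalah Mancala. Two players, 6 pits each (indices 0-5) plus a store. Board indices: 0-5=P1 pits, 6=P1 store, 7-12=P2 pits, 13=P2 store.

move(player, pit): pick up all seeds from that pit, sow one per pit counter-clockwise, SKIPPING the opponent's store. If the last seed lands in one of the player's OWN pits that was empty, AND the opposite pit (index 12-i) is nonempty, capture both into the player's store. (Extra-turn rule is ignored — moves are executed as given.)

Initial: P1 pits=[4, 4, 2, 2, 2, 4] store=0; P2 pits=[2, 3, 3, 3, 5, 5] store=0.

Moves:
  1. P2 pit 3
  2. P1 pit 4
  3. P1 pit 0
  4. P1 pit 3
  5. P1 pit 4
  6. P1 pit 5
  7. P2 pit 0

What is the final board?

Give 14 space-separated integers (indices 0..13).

Answer: 0 5 3 0 0 0 7 0 2 5 2 7 7 1

Derivation:
Move 1: P2 pit3 -> P1=[4,4,2,2,2,4](0) P2=[2,3,3,0,6,6](1)
Move 2: P1 pit4 -> P1=[4,4,2,2,0,5](1) P2=[2,3,3,0,6,6](1)
Move 3: P1 pit0 -> P1=[0,5,3,3,0,5](5) P2=[2,0,3,0,6,6](1)
Move 4: P1 pit3 -> P1=[0,5,3,0,1,6](6) P2=[2,0,3,0,6,6](1)
Move 5: P1 pit4 -> P1=[0,5,3,0,0,7](6) P2=[2,0,3,0,6,6](1)
Move 6: P1 pit5 -> P1=[0,5,3,0,0,0](7) P2=[3,1,4,1,7,7](1)
Move 7: P2 pit0 -> P1=[0,5,3,0,0,0](7) P2=[0,2,5,2,7,7](1)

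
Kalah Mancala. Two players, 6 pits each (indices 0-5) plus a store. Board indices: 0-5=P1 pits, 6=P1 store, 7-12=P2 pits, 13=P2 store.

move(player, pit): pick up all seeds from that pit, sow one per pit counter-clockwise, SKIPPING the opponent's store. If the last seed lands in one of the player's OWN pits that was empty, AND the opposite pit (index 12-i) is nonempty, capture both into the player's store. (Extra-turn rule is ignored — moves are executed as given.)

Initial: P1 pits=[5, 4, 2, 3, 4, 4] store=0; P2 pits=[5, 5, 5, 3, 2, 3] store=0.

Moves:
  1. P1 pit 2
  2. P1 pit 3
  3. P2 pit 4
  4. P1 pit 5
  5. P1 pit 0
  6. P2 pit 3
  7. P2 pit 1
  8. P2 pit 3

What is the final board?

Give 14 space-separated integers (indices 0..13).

Move 1: P1 pit2 -> P1=[5,4,0,4,5,4](0) P2=[5,5,5,3,2,3](0)
Move 2: P1 pit3 -> P1=[5,4,0,0,6,5](1) P2=[6,5,5,3,2,3](0)
Move 3: P2 pit4 -> P1=[5,4,0,0,6,5](1) P2=[6,5,5,3,0,4](1)
Move 4: P1 pit5 -> P1=[5,4,0,0,6,0](2) P2=[7,6,6,4,0,4](1)
Move 5: P1 pit0 -> P1=[0,5,1,1,7,0](10) P2=[0,6,6,4,0,4](1)
Move 6: P2 pit3 -> P1=[1,5,1,1,7,0](10) P2=[0,6,6,0,1,5](2)
Move 7: P2 pit1 -> P1=[2,5,1,1,7,0](10) P2=[0,0,7,1,2,6](3)
Move 8: P2 pit3 -> P1=[2,5,1,1,7,0](10) P2=[0,0,7,0,3,6](3)

Answer: 2 5 1 1 7 0 10 0 0 7 0 3 6 3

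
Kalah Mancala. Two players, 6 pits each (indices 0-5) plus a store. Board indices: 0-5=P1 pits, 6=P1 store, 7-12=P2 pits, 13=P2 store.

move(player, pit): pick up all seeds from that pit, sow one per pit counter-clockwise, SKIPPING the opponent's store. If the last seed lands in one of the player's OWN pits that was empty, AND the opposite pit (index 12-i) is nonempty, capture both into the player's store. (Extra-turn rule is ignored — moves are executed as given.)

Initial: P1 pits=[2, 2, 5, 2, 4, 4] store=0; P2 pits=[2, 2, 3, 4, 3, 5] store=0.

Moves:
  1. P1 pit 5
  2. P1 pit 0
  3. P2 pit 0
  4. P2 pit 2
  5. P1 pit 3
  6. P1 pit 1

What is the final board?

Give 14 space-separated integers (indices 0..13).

Answer: 1 0 7 1 6 1 1 0 4 0 6 4 6 1

Derivation:
Move 1: P1 pit5 -> P1=[2,2,5,2,4,0](1) P2=[3,3,4,4,3,5](0)
Move 2: P1 pit0 -> P1=[0,3,6,2,4,0](1) P2=[3,3,4,4,3,5](0)
Move 3: P2 pit0 -> P1=[0,3,6,2,4,0](1) P2=[0,4,5,5,3,5](0)
Move 4: P2 pit2 -> P1=[1,3,6,2,4,0](1) P2=[0,4,0,6,4,6](1)
Move 5: P1 pit3 -> P1=[1,3,6,0,5,1](1) P2=[0,4,0,6,4,6](1)
Move 6: P1 pit1 -> P1=[1,0,7,1,6,1](1) P2=[0,4,0,6,4,6](1)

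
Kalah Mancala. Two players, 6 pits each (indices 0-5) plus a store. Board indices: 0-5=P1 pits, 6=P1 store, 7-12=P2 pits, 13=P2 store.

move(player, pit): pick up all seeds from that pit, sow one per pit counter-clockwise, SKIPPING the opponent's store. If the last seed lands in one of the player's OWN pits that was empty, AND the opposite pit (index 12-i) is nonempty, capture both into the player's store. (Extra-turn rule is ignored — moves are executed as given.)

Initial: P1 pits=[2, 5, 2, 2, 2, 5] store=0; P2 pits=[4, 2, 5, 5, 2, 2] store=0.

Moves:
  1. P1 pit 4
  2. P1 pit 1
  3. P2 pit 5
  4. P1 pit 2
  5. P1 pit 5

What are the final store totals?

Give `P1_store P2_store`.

Move 1: P1 pit4 -> P1=[2,5,2,2,0,6](1) P2=[4,2,5,5,2,2](0)
Move 2: P1 pit1 -> P1=[2,0,3,3,1,7](2) P2=[4,2,5,5,2,2](0)
Move 3: P2 pit5 -> P1=[3,0,3,3,1,7](2) P2=[4,2,5,5,2,0](1)
Move 4: P1 pit2 -> P1=[3,0,0,4,2,8](2) P2=[4,2,5,5,2,0](1)
Move 5: P1 pit5 -> P1=[4,0,0,4,2,0](3) P2=[5,3,6,6,3,1](1)

Answer: 3 1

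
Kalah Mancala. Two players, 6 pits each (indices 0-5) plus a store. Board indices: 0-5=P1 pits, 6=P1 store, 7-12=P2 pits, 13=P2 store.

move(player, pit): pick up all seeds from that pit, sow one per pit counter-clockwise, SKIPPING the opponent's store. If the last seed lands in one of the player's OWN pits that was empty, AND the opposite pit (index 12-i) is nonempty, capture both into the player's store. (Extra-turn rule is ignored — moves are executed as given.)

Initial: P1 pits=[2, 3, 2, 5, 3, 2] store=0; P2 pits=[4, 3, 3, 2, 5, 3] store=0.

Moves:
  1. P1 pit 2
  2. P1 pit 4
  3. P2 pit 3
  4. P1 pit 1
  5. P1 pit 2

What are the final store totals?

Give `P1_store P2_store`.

Answer: 6 0

Derivation:
Move 1: P1 pit2 -> P1=[2,3,0,6,4,2](0) P2=[4,3,3,2,5,3](0)
Move 2: P1 pit4 -> P1=[2,3,0,6,0,3](1) P2=[5,4,3,2,5,3](0)
Move 3: P2 pit3 -> P1=[2,3,0,6,0,3](1) P2=[5,4,3,0,6,4](0)
Move 4: P1 pit1 -> P1=[2,0,1,7,0,3](6) P2=[5,0,3,0,6,4](0)
Move 5: P1 pit2 -> P1=[2,0,0,8,0,3](6) P2=[5,0,3,0,6,4](0)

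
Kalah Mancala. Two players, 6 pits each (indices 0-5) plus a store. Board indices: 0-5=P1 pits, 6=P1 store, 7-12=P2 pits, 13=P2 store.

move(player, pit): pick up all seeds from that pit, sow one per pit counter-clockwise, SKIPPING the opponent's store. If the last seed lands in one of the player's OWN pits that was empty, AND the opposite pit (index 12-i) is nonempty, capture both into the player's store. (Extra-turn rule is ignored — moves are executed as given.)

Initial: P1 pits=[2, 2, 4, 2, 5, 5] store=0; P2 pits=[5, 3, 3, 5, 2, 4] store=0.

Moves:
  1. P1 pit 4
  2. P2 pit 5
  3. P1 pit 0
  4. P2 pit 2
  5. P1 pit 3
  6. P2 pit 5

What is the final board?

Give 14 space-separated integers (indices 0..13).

Move 1: P1 pit4 -> P1=[2,2,4,2,0,6](1) P2=[6,4,4,5,2,4](0)
Move 2: P2 pit5 -> P1=[3,3,5,2,0,6](1) P2=[6,4,4,5,2,0](1)
Move 3: P1 pit0 -> P1=[0,4,6,3,0,6](1) P2=[6,4,4,5,2,0](1)
Move 4: P2 pit2 -> P1=[0,4,6,3,0,6](1) P2=[6,4,0,6,3,1](2)
Move 5: P1 pit3 -> P1=[0,4,6,0,1,7](2) P2=[6,4,0,6,3,1](2)
Move 6: P2 pit5 -> P1=[0,4,6,0,1,7](2) P2=[6,4,0,6,3,0](3)

Answer: 0 4 6 0 1 7 2 6 4 0 6 3 0 3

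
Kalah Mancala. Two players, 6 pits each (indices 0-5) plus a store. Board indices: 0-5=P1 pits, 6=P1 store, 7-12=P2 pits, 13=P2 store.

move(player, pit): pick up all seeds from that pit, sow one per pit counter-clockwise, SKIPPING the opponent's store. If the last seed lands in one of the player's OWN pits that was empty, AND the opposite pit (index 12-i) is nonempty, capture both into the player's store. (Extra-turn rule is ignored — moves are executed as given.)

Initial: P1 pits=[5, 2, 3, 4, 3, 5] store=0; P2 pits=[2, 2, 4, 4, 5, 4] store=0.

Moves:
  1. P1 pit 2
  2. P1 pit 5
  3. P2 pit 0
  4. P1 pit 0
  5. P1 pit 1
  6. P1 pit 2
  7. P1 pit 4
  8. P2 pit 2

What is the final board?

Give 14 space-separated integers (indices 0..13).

Answer: 1 1 1 8 0 2 2 1 5 0 8 8 5 1

Derivation:
Move 1: P1 pit2 -> P1=[5,2,0,5,4,6](0) P2=[2,2,4,4,5,4](0)
Move 2: P1 pit5 -> P1=[5,2,0,5,4,0](1) P2=[3,3,5,5,6,4](0)
Move 3: P2 pit0 -> P1=[5,2,0,5,4,0](1) P2=[0,4,6,6,6,4](0)
Move 4: P1 pit0 -> P1=[0,3,1,6,5,1](1) P2=[0,4,6,6,6,4](0)
Move 5: P1 pit1 -> P1=[0,0,2,7,6,1](1) P2=[0,4,6,6,6,4](0)
Move 6: P1 pit2 -> P1=[0,0,0,8,7,1](1) P2=[0,4,6,6,6,4](0)
Move 7: P1 pit4 -> P1=[0,0,0,8,0,2](2) P2=[1,5,7,7,7,4](0)
Move 8: P2 pit2 -> P1=[1,1,1,8,0,2](2) P2=[1,5,0,8,8,5](1)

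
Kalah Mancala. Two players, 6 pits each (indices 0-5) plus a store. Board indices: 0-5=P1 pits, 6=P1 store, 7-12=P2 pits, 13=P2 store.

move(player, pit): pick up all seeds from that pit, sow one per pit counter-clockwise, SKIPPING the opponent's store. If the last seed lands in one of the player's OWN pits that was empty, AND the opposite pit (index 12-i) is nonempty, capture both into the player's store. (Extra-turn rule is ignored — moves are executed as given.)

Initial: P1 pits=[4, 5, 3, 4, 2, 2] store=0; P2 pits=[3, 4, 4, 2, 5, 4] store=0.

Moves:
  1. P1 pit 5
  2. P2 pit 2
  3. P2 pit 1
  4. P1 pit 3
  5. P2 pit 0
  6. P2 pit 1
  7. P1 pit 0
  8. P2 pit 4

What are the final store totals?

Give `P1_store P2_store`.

Answer: 2 2

Derivation:
Move 1: P1 pit5 -> P1=[4,5,3,4,2,0](1) P2=[4,4,4,2,5,4](0)
Move 2: P2 pit2 -> P1=[4,5,3,4,2,0](1) P2=[4,4,0,3,6,5](1)
Move 3: P2 pit1 -> P1=[4,5,3,4,2,0](1) P2=[4,0,1,4,7,6](1)
Move 4: P1 pit3 -> P1=[4,5,3,0,3,1](2) P2=[5,0,1,4,7,6](1)
Move 5: P2 pit0 -> P1=[4,5,3,0,3,1](2) P2=[0,1,2,5,8,7](1)
Move 6: P2 pit1 -> P1=[4,5,3,0,3,1](2) P2=[0,0,3,5,8,7](1)
Move 7: P1 pit0 -> P1=[0,6,4,1,4,1](2) P2=[0,0,3,5,8,7](1)
Move 8: P2 pit4 -> P1=[1,7,5,2,5,2](2) P2=[0,0,3,5,0,8](2)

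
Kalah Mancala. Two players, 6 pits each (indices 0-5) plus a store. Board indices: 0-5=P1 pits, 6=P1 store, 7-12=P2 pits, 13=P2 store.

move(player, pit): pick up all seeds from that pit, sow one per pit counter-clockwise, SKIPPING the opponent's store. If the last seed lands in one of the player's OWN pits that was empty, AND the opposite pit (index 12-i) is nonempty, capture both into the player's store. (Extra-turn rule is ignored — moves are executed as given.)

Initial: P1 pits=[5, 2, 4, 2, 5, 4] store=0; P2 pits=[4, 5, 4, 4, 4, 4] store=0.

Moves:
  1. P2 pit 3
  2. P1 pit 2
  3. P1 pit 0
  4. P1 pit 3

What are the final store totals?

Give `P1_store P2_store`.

Move 1: P2 pit3 -> P1=[6,2,4,2,5,4](0) P2=[4,5,4,0,5,5](1)
Move 2: P1 pit2 -> P1=[6,2,0,3,6,5](1) P2=[4,5,4,0,5,5](1)
Move 3: P1 pit0 -> P1=[0,3,1,4,7,6](2) P2=[4,5,4,0,5,5](1)
Move 4: P1 pit3 -> P1=[0,3,1,0,8,7](3) P2=[5,5,4,0,5,5](1)

Answer: 3 1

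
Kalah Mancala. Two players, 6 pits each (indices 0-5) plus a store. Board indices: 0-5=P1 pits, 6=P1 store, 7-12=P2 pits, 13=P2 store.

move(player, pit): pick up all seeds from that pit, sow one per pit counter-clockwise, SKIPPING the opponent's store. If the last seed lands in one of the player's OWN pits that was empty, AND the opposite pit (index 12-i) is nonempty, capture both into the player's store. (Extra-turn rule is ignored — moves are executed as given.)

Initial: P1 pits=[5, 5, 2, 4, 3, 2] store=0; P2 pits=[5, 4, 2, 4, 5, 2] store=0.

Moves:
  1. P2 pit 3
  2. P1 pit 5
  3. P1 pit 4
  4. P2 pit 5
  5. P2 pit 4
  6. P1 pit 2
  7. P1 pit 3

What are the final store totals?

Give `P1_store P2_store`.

Answer: 3 3

Derivation:
Move 1: P2 pit3 -> P1=[6,5,2,4,3,2](0) P2=[5,4,2,0,6,3](1)
Move 2: P1 pit5 -> P1=[6,5,2,4,3,0](1) P2=[6,4,2,0,6,3](1)
Move 3: P1 pit4 -> P1=[6,5,2,4,0,1](2) P2=[7,4,2,0,6,3](1)
Move 4: P2 pit5 -> P1=[7,6,2,4,0,1](2) P2=[7,4,2,0,6,0](2)
Move 5: P2 pit4 -> P1=[8,7,3,5,0,1](2) P2=[7,4,2,0,0,1](3)
Move 6: P1 pit2 -> P1=[8,7,0,6,1,2](2) P2=[7,4,2,0,0,1](3)
Move 7: P1 pit3 -> P1=[8,7,0,0,2,3](3) P2=[8,5,3,0,0,1](3)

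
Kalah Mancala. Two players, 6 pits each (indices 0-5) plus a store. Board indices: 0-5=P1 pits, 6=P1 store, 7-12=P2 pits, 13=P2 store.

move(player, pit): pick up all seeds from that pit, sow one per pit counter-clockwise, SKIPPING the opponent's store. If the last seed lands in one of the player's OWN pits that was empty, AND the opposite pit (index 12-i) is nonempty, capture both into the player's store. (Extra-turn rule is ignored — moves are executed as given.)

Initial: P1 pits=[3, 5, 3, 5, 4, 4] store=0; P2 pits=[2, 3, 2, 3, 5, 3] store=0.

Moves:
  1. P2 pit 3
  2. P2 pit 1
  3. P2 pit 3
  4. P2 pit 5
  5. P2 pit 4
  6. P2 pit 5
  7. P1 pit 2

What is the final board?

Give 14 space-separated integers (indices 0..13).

Move 1: P2 pit3 -> P1=[3,5,3,5,4,4](0) P2=[2,3,2,0,6,4](1)
Move 2: P2 pit1 -> P1=[3,5,3,5,4,4](0) P2=[2,0,3,1,7,4](1)
Move 3: P2 pit3 -> P1=[3,5,3,5,4,4](0) P2=[2,0,3,0,8,4](1)
Move 4: P2 pit5 -> P1=[4,6,4,5,4,4](0) P2=[2,0,3,0,8,0](2)
Move 5: P2 pit4 -> P1=[5,7,5,6,5,5](0) P2=[2,0,3,0,0,1](3)
Move 6: P2 pit5 -> P1=[5,7,5,6,5,5](0) P2=[2,0,3,0,0,0](4)
Move 7: P1 pit2 -> P1=[5,7,0,7,6,6](1) P2=[3,0,3,0,0,0](4)

Answer: 5 7 0 7 6 6 1 3 0 3 0 0 0 4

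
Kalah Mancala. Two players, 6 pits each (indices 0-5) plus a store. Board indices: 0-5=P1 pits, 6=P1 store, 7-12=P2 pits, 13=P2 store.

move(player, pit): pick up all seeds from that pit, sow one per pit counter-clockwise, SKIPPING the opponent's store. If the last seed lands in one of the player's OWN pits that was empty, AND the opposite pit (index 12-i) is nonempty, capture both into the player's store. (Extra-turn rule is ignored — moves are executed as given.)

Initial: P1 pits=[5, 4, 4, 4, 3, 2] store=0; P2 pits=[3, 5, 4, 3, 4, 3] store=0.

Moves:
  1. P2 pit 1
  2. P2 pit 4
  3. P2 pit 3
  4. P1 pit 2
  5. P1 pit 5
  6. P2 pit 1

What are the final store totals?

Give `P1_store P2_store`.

Answer: 2 3

Derivation:
Move 1: P2 pit1 -> P1=[5,4,4,4,3,2](0) P2=[3,0,5,4,5,4](1)
Move 2: P2 pit4 -> P1=[6,5,5,4,3,2](0) P2=[3,0,5,4,0,5](2)
Move 3: P2 pit3 -> P1=[7,5,5,4,3,2](0) P2=[3,0,5,0,1,6](3)
Move 4: P1 pit2 -> P1=[7,5,0,5,4,3](1) P2=[4,0,5,0,1,6](3)
Move 5: P1 pit5 -> P1=[7,5,0,5,4,0](2) P2=[5,1,5,0,1,6](3)
Move 6: P2 pit1 -> P1=[7,5,0,5,4,0](2) P2=[5,0,6,0,1,6](3)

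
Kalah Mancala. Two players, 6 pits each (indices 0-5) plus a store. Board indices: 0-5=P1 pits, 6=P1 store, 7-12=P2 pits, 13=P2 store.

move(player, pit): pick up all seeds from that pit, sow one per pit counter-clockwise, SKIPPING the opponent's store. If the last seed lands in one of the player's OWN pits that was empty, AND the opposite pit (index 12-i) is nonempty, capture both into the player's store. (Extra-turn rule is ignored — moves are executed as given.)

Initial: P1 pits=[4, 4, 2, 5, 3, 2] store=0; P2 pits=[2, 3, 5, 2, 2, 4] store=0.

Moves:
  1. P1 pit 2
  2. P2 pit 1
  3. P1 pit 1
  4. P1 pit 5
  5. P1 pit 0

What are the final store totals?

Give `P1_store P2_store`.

Move 1: P1 pit2 -> P1=[4,4,0,6,4,2](0) P2=[2,3,5,2,2,4](0)
Move 2: P2 pit1 -> P1=[4,4,0,6,4,2](0) P2=[2,0,6,3,3,4](0)
Move 3: P1 pit1 -> P1=[4,0,1,7,5,3](0) P2=[2,0,6,3,3,4](0)
Move 4: P1 pit5 -> P1=[4,0,1,7,5,0](1) P2=[3,1,6,3,3,4](0)
Move 5: P1 pit0 -> P1=[0,1,2,8,6,0](1) P2=[3,1,6,3,3,4](0)

Answer: 1 0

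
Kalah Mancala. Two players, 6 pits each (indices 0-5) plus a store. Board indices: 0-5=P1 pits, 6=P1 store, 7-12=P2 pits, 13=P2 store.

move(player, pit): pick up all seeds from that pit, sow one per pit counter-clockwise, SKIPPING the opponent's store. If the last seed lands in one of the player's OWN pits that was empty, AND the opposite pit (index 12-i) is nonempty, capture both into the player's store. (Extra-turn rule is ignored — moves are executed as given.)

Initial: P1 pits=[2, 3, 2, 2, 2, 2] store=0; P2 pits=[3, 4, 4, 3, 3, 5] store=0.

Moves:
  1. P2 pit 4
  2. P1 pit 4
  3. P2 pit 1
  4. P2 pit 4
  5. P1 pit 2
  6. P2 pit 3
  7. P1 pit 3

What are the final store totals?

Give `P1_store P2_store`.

Answer: 2 2

Derivation:
Move 1: P2 pit4 -> P1=[3,3,2,2,2,2](0) P2=[3,4,4,3,0,6](1)
Move 2: P1 pit4 -> P1=[3,3,2,2,0,3](1) P2=[3,4,4,3,0,6](1)
Move 3: P2 pit1 -> P1=[3,3,2,2,0,3](1) P2=[3,0,5,4,1,7](1)
Move 4: P2 pit4 -> P1=[3,3,2,2,0,3](1) P2=[3,0,5,4,0,8](1)
Move 5: P1 pit2 -> P1=[3,3,0,3,1,3](1) P2=[3,0,5,4,0,8](1)
Move 6: P2 pit3 -> P1=[4,3,0,3,1,3](1) P2=[3,0,5,0,1,9](2)
Move 7: P1 pit3 -> P1=[4,3,0,0,2,4](2) P2=[3,0,5,0,1,9](2)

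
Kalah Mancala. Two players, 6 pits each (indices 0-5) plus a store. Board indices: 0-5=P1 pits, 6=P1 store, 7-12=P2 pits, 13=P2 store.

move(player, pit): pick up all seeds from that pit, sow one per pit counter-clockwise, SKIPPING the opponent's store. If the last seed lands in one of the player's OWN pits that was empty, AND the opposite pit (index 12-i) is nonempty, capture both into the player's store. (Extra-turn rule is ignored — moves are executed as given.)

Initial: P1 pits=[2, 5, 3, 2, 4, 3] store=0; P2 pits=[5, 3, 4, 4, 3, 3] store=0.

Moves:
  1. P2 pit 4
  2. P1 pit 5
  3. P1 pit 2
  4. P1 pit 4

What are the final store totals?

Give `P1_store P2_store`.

Move 1: P2 pit4 -> P1=[3,5,3,2,4,3](0) P2=[5,3,4,4,0,4](1)
Move 2: P1 pit5 -> P1=[3,5,3,2,4,0](1) P2=[6,4,4,4,0,4](1)
Move 3: P1 pit2 -> P1=[3,5,0,3,5,0](8) P2=[0,4,4,4,0,4](1)
Move 4: P1 pit4 -> P1=[3,5,0,3,0,1](9) P2=[1,5,5,4,0,4](1)

Answer: 9 1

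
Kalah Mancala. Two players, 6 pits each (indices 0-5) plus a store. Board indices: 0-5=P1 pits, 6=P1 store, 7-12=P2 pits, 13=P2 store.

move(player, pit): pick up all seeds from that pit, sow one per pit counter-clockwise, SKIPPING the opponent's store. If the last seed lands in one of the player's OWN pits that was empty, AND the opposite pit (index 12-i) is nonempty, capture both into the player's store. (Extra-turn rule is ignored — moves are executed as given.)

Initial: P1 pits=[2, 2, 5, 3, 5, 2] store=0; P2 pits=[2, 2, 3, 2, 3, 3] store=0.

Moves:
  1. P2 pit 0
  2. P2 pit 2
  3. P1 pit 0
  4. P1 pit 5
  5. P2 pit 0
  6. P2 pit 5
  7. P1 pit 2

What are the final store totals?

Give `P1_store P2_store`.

Move 1: P2 pit0 -> P1=[2,2,5,3,5,2](0) P2=[0,3,4,2,3,3](0)
Move 2: P2 pit2 -> P1=[2,2,5,3,5,2](0) P2=[0,3,0,3,4,4](1)
Move 3: P1 pit0 -> P1=[0,3,6,3,5,2](0) P2=[0,3,0,3,4,4](1)
Move 4: P1 pit5 -> P1=[0,3,6,3,5,0](1) P2=[1,3,0,3,4,4](1)
Move 5: P2 pit0 -> P1=[0,3,6,3,5,0](1) P2=[0,4,0,3,4,4](1)
Move 6: P2 pit5 -> P1=[1,4,7,3,5,0](1) P2=[0,4,0,3,4,0](2)
Move 7: P1 pit2 -> P1=[1,4,0,4,6,1](2) P2=[1,5,1,3,4,0](2)

Answer: 2 2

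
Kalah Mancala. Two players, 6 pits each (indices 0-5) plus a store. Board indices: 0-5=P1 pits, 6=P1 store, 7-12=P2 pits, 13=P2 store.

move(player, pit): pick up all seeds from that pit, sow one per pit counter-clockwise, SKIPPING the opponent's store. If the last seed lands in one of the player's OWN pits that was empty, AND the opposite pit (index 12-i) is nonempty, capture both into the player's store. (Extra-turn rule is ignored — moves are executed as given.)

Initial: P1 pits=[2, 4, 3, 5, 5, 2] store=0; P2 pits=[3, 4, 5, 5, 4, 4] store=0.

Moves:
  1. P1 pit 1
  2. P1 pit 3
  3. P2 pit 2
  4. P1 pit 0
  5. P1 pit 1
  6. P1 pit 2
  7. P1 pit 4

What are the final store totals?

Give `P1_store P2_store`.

Move 1: P1 pit1 -> P1=[2,0,4,6,6,3](0) P2=[3,4,5,5,4,4](0)
Move 2: P1 pit3 -> P1=[2,0,4,0,7,4](1) P2=[4,5,6,5,4,4](0)
Move 3: P2 pit2 -> P1=[3,1,4,0,7,4](1) P2=[4,5,0,6,5,5](1)
Move 4: P1 pit0 -> P1=[0,2,5,1,7,4](1) P2=[4,5,0,6,5,5](1)
Move 5: P1 pit1 -> P1=[0,0,6,2,7,4](1) P2=[4,5,0,6,5,5](1)
Move 6: P1 pit2 -> P1=[0,0,0,3,8,5](2) P2=[5,6,0,6,5,5](1)
Move 7: P1 pit4 -> P1=[0,0,0,3,0,6](3) P2=[6,7,1,7,6,6](1)

Answer: 3 1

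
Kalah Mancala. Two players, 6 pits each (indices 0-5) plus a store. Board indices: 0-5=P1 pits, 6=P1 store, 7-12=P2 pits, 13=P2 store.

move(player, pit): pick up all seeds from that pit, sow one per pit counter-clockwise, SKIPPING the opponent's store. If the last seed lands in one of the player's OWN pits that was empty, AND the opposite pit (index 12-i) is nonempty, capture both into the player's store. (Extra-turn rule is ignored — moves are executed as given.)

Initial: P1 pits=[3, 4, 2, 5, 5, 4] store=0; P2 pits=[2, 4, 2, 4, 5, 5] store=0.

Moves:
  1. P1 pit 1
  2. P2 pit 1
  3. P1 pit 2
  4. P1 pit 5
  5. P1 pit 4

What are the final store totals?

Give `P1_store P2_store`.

Move 1: P1 pit1 -> P1=[3,0,3,6,6,5](0) P2=[2,4,2,4,5,5](0)
Move 2: P2 pit1 -> P1=[3,0,3,6,6,5](0) P2=[2,0,3,5,6,6](0)
Move 3: P1 pit2 -> P1=[3,0,0,7,7,6](0) P2=[2,0,3,5,6,6](0)
Move 4: P1 pit5 -> P1=[3,0,0,7,7,0](1) P2=[3,1,4,6,7,6](0)
Move 5: P1 pit4 -> P1=[3,0,0,7,0,1](2) P2=[4,2,5,7,8,6](0)

Answer: 2 0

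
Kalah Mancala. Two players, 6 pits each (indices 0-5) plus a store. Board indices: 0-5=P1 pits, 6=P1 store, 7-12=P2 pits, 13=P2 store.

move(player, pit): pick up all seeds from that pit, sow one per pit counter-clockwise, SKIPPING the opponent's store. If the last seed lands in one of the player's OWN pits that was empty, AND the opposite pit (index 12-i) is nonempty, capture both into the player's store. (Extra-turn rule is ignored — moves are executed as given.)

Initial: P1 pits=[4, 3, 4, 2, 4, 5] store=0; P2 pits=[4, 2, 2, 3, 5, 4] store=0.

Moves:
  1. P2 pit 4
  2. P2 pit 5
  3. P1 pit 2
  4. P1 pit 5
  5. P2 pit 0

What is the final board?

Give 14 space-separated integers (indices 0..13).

Answer: 6 5 0 4 5 0 2 0 5 4 5 2 1 3

Derivation:
Move 1: P2 pit4 -> P1=[5,4,5,2,4,5](0) P2=[4,2,2,3,0,5](1)
Move 2: P2 pit5 -> P1=[6,5,6,3,4,5](0) P2=[4,2,2,3,0,0](2)
Move 3: P1 pit2 -> P1=[6,5,0,4,5,6](1) P2=[5,3,2,3,0,0](2)
Move 4: P1 pit5 -> P1=[6,5,0,4,5,0](2) P2=[6,4,3,4,1,0](2)
Move 5: P2 pit0 -> P1=[6,5,0,4,5,0](2) P2=[0,5,4,5,2,1](3)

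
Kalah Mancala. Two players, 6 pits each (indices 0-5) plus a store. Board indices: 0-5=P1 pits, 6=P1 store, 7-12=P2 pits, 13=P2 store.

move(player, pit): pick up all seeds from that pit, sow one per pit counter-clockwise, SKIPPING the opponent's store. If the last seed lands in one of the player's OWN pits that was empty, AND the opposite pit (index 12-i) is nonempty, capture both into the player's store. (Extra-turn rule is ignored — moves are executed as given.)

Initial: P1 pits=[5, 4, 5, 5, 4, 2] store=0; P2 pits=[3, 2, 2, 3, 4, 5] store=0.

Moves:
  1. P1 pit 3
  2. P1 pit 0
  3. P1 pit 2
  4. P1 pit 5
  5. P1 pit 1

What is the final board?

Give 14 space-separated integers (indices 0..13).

Answer: 0 0 1 3 8 1 4 6 5 3 4 4 5 0

Derivation:
Move 1: P1 pit3 -> P1=[5,4,5,0,5,3](1) P2=[4,3,2,3,4,5](0)
Move 2: P1 pit0 -> P1=[0,5,6,1,6,4](1) P2=[4,3,2,3,4,5](0)
Move 3: P1 pit2 -> P1=[0,5,0,2,7,5](2) P2=[5,4,2,3,4,5](0)
Move 4: P1 pit5 -> P1=[0,5,0,2,7,0](3) P2=[6,5,3,4,4,5](0)
Move 5: P1 pit1 -> P1=[0,0,1,3,8,1](4) P2=[6,5,3,4,4,5](0)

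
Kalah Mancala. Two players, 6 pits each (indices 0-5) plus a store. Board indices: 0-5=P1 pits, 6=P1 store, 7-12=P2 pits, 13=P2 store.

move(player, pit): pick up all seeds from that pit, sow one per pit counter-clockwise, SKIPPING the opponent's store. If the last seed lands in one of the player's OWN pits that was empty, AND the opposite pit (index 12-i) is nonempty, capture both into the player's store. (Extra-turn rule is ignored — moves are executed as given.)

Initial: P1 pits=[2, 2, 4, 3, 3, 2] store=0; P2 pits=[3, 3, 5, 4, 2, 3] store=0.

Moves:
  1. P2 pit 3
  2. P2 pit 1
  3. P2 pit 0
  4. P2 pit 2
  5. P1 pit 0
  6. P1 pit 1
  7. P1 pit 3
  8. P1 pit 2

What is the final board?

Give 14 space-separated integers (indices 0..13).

Move 1: P2 pit3 -> P1=[3,2,4,3,3,2](0) P2=[3,3,5,0,3,4](1)
Move 2: P2 pit1 -> P1=[3,2,4,3,3,2](0) P2=[3,0,6,1,4,4](1)
Move 3: P2 pit0 -> P1=[3,2,4,3,3,2](0) P2=[0,1,7,2,4,4](1)
Move 4: P2 pit2 -> P1=[4,3,5,3,3,2](0) P2=[0,1,0,3,5,5](2)
Move 5: P1 pit0 -> P1=[0,4,6,4,4,2](0) P2=[0,1,0,3,5,5](2)
Move 6: P1 pit1 -> P1=[0,0,7,5,5,3](0) P2=[0,1,0,3,5,5](2)
Move 7: P1 pit3 -> P1=[0,0,7,0,6,4](1) P2=[1,2,0,3,5,5](2)
Move 8: P1 pit2 -> P1=[0,0,0,1,7,5](2) P2=[2,3,1,3,5,5](2)

Answer: 0 0 0 1 7 5 2 2 3 1 3 5 5 2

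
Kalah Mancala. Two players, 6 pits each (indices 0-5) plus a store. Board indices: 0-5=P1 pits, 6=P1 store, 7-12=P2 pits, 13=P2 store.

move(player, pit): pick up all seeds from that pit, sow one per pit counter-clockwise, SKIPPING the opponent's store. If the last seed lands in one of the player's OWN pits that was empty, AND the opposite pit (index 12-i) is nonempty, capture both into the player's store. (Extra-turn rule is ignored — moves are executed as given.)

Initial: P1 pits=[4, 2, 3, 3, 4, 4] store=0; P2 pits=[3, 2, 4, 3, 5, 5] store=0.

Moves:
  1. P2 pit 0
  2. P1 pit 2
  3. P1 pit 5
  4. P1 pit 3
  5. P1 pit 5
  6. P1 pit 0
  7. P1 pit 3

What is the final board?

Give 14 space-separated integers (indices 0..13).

Move 1: P2 pit0 -> P1=[4,2,3,3,4,4](0) P2=[0,3,5,4,5,5](0)
Move 2: P1 pit2 -> P1=[4,2,0,4,5,5](0) P2=[0,3,5,4,5,5](0)
Move 3: P1 pit5 -> P1=[4,2,0,4,5,0](1) P2=[1,4,6,5,5,5](0)
Move 4: P1 pit3 -> P1=[4,2,0,0,6,1](2) P2=[2,4,6,5,5,5](0)
Move 5: P1 pit5 -> P1=[4,2,0,0,6,0](3) P2=[2,4,6,5,5,5](0)
Move 6: P1 pit0 -> P1=[0,3,1,1,7,0](3) P2=[2,4,6,5,5,5](0)
Move 7: P1 pit3 -> P1=[0,3,1,0,8,0](3) P2=[2,4,6,5,5,5](0)

Answer: 0 3 1 0 8 0 3 2 4 6 5 5 5 0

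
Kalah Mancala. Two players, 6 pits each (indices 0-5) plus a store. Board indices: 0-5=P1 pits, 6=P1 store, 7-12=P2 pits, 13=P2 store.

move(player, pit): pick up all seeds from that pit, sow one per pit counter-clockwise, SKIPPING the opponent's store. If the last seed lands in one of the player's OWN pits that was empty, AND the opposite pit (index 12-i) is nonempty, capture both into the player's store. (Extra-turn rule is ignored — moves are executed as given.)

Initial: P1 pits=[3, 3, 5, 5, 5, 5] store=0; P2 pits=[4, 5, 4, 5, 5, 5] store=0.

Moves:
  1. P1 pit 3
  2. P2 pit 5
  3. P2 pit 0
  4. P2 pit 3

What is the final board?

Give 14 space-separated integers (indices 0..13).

Move 1: P1 pit3 -> P1=[3,3,5,0,6,6](1) P2=[5,6,4,5,5,5](0)
Move 2: P2 pit5 -> P1=[4,4,6,1,6,6](1) P2=[5,6,4,5,5,0](1)
Move 3: P2 pit0 -> P1=[0,4,6,1,6,6](1) P2=[0,7,5,6,6,0](6)
Move 4: P2 pit3 -> P1=[1,5,7,1,6,6](1) P2=[0,7,5,0,7,1](7)

Answer: 1 5 7 1 6 6 1 0 7 5 0 7 1 7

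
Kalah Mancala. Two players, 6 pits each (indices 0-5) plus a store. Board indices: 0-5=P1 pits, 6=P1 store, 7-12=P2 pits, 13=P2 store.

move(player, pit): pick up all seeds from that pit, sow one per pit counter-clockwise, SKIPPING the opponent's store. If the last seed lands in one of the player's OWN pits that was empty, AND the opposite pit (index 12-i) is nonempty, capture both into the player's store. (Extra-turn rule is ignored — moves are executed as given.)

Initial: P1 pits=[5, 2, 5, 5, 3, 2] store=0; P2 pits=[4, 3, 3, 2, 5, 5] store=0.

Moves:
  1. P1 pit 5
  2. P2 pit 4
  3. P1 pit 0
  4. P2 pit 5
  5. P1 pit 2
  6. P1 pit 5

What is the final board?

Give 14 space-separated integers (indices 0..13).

Answer: 1 5 0 8 6 0 4 7 4 4 3 0 0 2

Derivation:
Move 1: P1 pit5 -> P1=[5,2,5,5,3,0](1) P2=[5,3,3,2,5,5](0)
Move 2: P2 pit4 -> P1=[6,3,6,5,3,0](1) P2=[5,3,3,2,0,6](1)
Move 3: P1 pit0 -> P1=[0,4,7,6,4,1](2) P2=[5,3,3,2,0,6](1)
Move 4: P2 pit5 -> P1=[1,5,8,7,5,1](2) P2=[5,3,3,2,0,0](2)
Move 5: P1 pit2 -> P1=[1,5,0,8,6,2](3) P2=[6,4,4,3,0,0](2)
Move 6: P1 pit5 -> P1=[1,5,0,8,6,0](4) P2=[7,4,4,3,0,0](2)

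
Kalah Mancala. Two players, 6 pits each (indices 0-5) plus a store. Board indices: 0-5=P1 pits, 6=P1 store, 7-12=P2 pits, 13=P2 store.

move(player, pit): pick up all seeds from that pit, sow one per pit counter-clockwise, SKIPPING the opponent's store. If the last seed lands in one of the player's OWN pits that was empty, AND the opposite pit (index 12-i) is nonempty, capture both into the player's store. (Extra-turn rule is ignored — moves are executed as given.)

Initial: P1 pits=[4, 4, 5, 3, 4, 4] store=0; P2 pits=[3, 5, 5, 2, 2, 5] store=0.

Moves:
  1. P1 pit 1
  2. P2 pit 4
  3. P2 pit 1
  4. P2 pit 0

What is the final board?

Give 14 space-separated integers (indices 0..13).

Answer: 4 0 6 4 5 5 0 0 1 7 4 1 7 2

Derivation:
Move 1: P1 pit1 -> P1=[4,0,6,4,5,5](0) P2=[3,5,5,2,2,5](0)
Move 2: P2 pit4 -> P1=[4,0,6,4,5,5](0) P2=[3,5,5,2,0,6](1)
Move 3: P2 pit1 -> P1=[4,0,6,4,5,5](0) P2=[3,0,6,3,1,7](2)
Move 4: P2 pit0 -> P1=[4,0,6,4,5,5](0) P2=[0,1,7,4,1,7](2)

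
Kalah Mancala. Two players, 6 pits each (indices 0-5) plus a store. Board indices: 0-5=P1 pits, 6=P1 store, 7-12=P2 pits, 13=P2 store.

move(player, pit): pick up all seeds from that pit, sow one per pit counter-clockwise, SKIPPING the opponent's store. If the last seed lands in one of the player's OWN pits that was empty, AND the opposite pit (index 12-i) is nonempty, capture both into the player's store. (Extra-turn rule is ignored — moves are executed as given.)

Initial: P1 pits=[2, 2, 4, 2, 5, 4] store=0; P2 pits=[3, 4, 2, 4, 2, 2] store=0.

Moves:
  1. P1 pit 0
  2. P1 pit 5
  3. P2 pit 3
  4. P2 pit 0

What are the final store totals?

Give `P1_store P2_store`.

Answer: 1 1

Derivation:
Move 1: P1 pit0 -> P1=[0,3,5,2,5,4](0) P2=[3,4,2,4,2,2](0)
Move 2: P1 pit5 -> P1=[0,3,5,2,5,0](1) P2=[4,5,3,4,2,2](0)
Move 3: P2 pit3 -> P1=[1,3,5,2,5,0](1) P2=[4,5,3,0,3,3](1)
Move 4: P2 pit0 -> P1=[1,3,5,2,5,0](1) P2=[0,6,4,1,4,3](1)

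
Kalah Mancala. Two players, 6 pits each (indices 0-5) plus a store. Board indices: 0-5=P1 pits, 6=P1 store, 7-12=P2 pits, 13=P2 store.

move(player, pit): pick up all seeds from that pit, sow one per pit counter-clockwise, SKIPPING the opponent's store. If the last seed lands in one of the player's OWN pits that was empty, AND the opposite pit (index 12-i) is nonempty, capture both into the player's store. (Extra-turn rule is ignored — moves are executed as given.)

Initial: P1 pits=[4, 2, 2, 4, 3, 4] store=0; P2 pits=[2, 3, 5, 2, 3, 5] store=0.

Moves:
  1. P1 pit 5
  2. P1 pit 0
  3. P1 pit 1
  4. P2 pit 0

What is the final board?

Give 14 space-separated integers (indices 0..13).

Move 1: P1 pit5 -> P1=[4,2,2,4,3,0](1) P2=[3,4,6,2,3,5](0)
Move 2: P1 pit0 -> P1=[0,3,3,5,4,0](1) P2=[3,4,6,2,3,5](0)
Move 3: P1 pit1 -> P1=[0,0,4,6,5,0](1) P2=[3,4,6,2,3,5](0)
Move 4: P2 pit0 -> P1=[0,0,4,6,5,0](1) P2=[0,5,7,3,3,5](0)

Answer: 0 0 4 6 5 0 1 0 5 7 3 3 5 0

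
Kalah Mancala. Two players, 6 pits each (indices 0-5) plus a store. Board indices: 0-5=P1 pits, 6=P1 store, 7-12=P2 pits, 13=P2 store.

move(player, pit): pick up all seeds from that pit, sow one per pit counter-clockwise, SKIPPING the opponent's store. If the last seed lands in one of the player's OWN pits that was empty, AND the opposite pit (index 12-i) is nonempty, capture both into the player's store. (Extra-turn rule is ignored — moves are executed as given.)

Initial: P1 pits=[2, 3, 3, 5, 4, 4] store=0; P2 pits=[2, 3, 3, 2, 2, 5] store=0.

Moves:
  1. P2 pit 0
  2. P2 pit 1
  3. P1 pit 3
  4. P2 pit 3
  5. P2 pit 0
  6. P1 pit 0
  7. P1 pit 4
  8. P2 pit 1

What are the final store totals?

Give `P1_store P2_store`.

Move 1: P2 pit0 -> P1=[2,3,3,5,4,4](0) P2=[0,4,4,2,2,5](0)
Move 2: P2 pit1 -> P1=[2,3,3,5,4,4](0) P2=[0,0,5,3,3,6](0)
Move 3: P1 pit3 -> P1=[2,3,3,0,5,5](1) P2=[1,1,5,3,3,6](0)
Move 4: P2 pit3 -> P1=[2,3,3,0,5,5](1) P2=[1,1,5,0,4,7](1)
Move 5: P2 pit0 -> P1=[2,3,3,0,5,5](1) P2=[0,2,5,0,4,7](1)
Move 6: P1 pit0 -> P1=[0,4,4,0,5,5](1) P2=[0,2,5,0,4,7](1)
Move 7: P1 pit4 -> P1=[0,4,4,0,0,6](2) P2=[1,3,6,0,4,7](1)
Move 8: P2 pit1 -> P1=[0,4,4,0,0,6](2) P2=[1,0,7,1,5,7](1)

Answer: 2 1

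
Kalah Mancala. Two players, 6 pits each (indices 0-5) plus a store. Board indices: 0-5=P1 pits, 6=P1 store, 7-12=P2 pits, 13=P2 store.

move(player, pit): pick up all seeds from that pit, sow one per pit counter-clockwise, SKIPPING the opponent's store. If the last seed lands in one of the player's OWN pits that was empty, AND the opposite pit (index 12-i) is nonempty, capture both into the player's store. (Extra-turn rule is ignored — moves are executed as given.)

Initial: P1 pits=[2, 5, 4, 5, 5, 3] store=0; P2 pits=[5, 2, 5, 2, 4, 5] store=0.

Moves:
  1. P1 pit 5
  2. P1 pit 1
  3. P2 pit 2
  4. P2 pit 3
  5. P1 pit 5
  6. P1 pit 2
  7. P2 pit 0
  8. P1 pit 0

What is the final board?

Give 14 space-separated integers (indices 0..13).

Move 1: P1 pit5 -> P1=[2,5,4,5,5,0](1) P2=[6,3,5,2,4,5](0)
Move 2: P1 pit1 -> P1=[2,0,5,6,6,1](2) P2=[6,3,5,2,4,5](0)
Move 3: P2 pit2 -> P1=[3,0,5,6,6,1](2) P2=[6,3,0,3,5,6](1)
Move 4: P2 pit3 -> P1=[3,0,5,6,6,1](2) P2=[6,3,0,0,6,7](2)
Move 5: P1 pit5 -> P1=[3,0,5,6,6,0](3) P2=[6,3,0,0,6,7](2)
Move 6: P1 pit2 -> P1=[3,0,0,7,7,1](4) P2=[7,3,0,0,6,7](2)
Move 7: P2 pit0 -> P1=[4,0,0,7,7,1](4) P2=[0,4,1,1,7,8](3)
Move 8: P1 pit0 -> P1=[0,1,1,8,8,1](4) P2=[0,4,1,1,7,8](3)

Answer: 0 1 1 8 8 1 4 0 4 1 1 7 8 3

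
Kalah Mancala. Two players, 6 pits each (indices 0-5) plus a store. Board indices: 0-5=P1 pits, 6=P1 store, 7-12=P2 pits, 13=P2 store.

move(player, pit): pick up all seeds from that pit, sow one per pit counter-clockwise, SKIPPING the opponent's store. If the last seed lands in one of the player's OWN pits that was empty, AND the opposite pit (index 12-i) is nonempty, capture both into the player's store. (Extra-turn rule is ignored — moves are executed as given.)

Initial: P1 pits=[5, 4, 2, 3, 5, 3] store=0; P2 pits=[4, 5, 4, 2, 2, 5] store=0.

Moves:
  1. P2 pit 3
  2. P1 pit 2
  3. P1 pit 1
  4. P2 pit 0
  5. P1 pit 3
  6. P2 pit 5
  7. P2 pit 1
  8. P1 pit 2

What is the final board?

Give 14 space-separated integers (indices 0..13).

Move 1: P2 pit3 -> P1=[5,4,2,3,5,3](0) P2=[4,5,4,0,3,6](0)
Move 2: P1 pit2 -> P1=[5,4,0,4,6,3](0) P2=[4,5,4,0,3,6](0)
Move 3: P1 pit1 -> P1=[5,0,1,5,7,4](0) P2=[4,5,4,0,3,6](0)
Move 4: P2 pit0 -> P1=[5,0,1,5,7,4](0) P2=[0,6,5,1,4,6](0)
Move 5: P1 pit3 -> P1=[5,0,1,0,8,5](1) P2=[1,7,5,1,4,6](0)
Move 6: P2 pit5 -> P1=[6,1,2,1,9,5](1) P2=[1,7,5,1,4,0](1)
Move 7: P2 pit1 -> P1=[7,2,2,1,9,5](1) P2=[1,0,6,2,5,1](2)
Move 8: P1 pit2 -> P1=[7,2,0,2,10,5](1) P2=[1,0,6,2,5,1](2)

Answer: 7 2 0 2 10 5 1 1 0 6 2 5 1 2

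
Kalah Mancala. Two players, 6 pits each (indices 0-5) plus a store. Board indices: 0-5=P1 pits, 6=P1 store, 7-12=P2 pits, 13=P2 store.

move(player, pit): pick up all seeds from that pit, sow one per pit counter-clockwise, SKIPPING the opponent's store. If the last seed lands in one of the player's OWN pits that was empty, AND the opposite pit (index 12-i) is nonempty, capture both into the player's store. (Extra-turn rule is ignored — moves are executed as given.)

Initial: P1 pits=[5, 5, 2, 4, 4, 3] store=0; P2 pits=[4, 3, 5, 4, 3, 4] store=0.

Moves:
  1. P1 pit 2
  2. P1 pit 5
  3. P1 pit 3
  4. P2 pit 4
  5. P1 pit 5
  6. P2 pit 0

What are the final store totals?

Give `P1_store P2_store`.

Answer: 3 2

Derivation:
Move 1: P1 pit2 -> P1=[5,5,0,5,5,3](0) P2=[4,3,5,4,3,4](0)
Move 2: P1 pit5 -> P1=[5,5,0,5,5,0](1) P2=[5,4,5,4,3,4](0)
Move 3: P1 pit3 -> P1=[5,5,0,0,6,1](2) P2=[6,5,5,4,3,4](0)
Move 4: P2 pit4 -> P1=[6,5,0,0,6,1](2) P2=[6,5,5,4,0,5](1)
Move 5: P1 pit5 -> P1=[6,5,0,0,6,0](3) P2=[6,5,5,4,0,5](1)
Move 6: P2 pit0 -> P1=[6,5,0,0,6,0](3) P2=[0,6,6,5,1,6](2)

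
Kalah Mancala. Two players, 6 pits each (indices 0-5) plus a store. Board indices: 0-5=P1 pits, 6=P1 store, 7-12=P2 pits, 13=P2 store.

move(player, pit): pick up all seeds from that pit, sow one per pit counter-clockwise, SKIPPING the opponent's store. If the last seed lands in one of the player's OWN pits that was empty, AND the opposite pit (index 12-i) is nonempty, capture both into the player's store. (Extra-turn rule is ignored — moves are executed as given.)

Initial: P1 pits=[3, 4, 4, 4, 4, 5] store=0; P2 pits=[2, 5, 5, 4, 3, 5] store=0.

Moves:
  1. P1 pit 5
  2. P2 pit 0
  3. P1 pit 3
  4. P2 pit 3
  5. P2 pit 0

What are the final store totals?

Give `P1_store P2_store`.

Answer: 2 1

Derivation:
Move 1: P1 pit5 -> P1=[3,4,4,4,4,0](1) P2=[3,6,6,5,3,5](0)
Move 2: P2 pit0 -> P1=[3,4,4,4,4,0](1) P2=[0,7,7,6,3,5](0)
Move 3: P1 pit3 -> P1=[3,4,4,0,5,1](2) P2=[1,7,7,6,3,5](0)
Move 4: P2 pit3 -> P1=[4,5,5,0,5,1](2) P2=[1,7,7,0,4,6](1)
Move 5: P2 pit0 -> P1=[4,5,5,0,5,1](2) P2=[0,8,7,0,4,6](1)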